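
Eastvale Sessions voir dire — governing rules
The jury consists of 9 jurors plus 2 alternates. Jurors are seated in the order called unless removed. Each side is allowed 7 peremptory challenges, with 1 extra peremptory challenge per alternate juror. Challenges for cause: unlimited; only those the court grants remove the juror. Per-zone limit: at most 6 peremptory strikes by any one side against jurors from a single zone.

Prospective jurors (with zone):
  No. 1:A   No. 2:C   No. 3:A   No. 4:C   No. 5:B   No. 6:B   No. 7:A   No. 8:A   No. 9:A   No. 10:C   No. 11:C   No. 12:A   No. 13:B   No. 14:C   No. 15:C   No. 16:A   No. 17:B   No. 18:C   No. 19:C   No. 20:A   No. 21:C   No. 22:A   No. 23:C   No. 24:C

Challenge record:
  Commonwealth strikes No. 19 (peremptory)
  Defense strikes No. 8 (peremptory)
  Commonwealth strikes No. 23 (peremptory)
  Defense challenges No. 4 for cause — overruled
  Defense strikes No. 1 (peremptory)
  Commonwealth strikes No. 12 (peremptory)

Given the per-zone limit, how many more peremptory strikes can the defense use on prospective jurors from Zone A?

Defense peremptories so far: #8, #1 — 2 of 9 used, 7 left overall.
Against Zone A: #8, #1 — 2 used; per-zone cap 6 leaves 4.
Binding limit: min(7, 4) = 4.

4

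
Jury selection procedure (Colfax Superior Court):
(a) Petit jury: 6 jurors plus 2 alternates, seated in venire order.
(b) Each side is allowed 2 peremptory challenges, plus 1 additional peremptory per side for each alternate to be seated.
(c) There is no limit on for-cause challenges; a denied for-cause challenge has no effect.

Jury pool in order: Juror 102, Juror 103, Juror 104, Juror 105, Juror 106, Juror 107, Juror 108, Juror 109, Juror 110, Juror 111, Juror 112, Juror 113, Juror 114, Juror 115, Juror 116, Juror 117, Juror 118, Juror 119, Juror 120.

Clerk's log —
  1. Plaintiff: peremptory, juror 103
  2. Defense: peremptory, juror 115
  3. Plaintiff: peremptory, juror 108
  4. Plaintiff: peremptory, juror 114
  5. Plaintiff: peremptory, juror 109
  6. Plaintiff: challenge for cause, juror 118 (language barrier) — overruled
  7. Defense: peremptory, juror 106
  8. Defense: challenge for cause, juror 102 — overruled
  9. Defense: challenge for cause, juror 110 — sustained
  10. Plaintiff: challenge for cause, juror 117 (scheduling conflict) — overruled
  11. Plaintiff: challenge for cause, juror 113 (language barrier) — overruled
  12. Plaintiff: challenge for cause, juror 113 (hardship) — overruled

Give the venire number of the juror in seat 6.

112

Removed: #103, #106, #108, #109, #110, #114, #115. (#102, #113, #117, #118 stay — for-cause denied.)
Seating in order: seats 1–6 → #102, #104, #105, #107, #111, #112; alternates → #113, #116.
So seat 6 is #112.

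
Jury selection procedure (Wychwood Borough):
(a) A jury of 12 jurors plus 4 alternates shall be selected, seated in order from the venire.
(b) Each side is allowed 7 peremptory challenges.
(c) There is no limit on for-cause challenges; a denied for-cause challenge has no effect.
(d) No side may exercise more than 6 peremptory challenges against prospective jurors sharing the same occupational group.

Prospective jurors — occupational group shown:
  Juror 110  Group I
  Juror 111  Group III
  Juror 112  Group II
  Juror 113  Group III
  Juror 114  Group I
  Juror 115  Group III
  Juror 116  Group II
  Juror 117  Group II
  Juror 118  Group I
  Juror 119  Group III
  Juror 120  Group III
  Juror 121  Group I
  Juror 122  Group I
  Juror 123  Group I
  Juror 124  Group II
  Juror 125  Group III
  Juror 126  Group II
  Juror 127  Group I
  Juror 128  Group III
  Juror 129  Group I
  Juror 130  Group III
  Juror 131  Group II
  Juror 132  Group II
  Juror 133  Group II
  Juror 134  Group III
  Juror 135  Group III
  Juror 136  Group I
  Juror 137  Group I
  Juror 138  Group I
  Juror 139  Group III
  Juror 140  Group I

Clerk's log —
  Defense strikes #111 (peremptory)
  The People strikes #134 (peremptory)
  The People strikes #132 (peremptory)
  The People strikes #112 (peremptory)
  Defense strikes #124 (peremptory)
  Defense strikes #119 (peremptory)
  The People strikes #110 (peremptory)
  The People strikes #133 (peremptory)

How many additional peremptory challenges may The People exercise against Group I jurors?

The People peremptories so far: #134, #132, #112, #110, #133 — 5 of 7 used, 2 left overall.
Against Group I: #110 — 1 used; per-group cap 6 leaves 5.
Binding limit: min(2, 5) = 2.

2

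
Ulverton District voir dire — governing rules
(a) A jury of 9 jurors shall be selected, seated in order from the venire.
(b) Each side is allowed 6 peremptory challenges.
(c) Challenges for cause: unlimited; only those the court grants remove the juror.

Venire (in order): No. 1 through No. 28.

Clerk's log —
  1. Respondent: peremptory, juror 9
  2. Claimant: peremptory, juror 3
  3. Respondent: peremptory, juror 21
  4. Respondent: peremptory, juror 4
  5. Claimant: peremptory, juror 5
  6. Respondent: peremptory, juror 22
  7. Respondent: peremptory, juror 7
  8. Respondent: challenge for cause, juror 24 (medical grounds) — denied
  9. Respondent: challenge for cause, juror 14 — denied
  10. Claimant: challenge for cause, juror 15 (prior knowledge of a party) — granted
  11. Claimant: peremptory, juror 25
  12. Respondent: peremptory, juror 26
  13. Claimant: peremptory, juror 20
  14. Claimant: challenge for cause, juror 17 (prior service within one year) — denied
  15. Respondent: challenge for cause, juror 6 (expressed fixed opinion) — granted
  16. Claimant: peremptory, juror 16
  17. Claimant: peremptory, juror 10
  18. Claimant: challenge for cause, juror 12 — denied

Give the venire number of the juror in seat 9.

18

Removed: #3, #4, #5, #6, #7, #9, #10, #15, #16, #20, #21, #22, #25, #26. (#12, #14, #17, #24 stay — for-cause denied.)
Seating in order: seats 1–9 → #1, #2, #8, #11, #12, #13, #14, #17, #18.
So seat 9 is #18.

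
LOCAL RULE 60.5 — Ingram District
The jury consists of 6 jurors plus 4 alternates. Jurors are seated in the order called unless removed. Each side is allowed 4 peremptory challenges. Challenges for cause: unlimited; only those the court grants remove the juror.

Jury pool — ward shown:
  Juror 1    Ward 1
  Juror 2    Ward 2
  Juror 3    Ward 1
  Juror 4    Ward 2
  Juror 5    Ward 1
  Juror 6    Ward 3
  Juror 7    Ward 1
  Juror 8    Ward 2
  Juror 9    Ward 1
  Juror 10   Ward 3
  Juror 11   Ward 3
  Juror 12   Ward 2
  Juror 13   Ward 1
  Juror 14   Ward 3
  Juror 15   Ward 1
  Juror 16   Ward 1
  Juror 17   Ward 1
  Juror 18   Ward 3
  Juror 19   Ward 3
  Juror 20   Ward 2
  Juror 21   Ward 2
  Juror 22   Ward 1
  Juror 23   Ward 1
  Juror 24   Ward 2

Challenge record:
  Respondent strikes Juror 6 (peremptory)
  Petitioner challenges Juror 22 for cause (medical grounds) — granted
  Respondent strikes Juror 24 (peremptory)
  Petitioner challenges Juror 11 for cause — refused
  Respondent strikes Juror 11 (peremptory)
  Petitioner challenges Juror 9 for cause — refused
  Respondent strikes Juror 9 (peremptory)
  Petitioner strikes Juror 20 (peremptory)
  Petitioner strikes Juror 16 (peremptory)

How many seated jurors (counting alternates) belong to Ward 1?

5

Removed: #6, #9, #11, #16, #20, #22, #24.
Seated (10 incl. alternates): #1, #2, #3, #4, #5, #7, #8, #10, #12, #13.
Of those, in Ward 1: #1, #3, #5, #7, #13 → 5.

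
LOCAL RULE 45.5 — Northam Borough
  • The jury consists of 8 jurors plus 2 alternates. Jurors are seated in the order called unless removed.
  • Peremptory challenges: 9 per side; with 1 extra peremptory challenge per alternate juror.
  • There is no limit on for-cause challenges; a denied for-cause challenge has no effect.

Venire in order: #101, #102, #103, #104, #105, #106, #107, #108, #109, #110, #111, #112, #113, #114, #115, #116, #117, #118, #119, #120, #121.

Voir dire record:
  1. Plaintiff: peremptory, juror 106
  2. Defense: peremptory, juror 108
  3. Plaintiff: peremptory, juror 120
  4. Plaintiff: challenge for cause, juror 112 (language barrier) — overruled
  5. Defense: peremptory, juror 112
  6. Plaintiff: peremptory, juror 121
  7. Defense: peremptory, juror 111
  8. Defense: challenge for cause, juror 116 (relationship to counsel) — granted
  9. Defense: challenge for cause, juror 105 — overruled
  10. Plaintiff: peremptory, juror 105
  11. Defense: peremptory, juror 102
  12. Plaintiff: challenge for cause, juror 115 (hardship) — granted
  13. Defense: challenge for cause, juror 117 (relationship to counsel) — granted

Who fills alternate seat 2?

119

Removed: #102, #105, #106, #108, #111, #112, #115, #116, #117, #120, #121.
Filling seats in venire order through position 10: #101, #103, #104, #107, #109, #110, #113, #114, #118, #119.
So alternate 2 is #119.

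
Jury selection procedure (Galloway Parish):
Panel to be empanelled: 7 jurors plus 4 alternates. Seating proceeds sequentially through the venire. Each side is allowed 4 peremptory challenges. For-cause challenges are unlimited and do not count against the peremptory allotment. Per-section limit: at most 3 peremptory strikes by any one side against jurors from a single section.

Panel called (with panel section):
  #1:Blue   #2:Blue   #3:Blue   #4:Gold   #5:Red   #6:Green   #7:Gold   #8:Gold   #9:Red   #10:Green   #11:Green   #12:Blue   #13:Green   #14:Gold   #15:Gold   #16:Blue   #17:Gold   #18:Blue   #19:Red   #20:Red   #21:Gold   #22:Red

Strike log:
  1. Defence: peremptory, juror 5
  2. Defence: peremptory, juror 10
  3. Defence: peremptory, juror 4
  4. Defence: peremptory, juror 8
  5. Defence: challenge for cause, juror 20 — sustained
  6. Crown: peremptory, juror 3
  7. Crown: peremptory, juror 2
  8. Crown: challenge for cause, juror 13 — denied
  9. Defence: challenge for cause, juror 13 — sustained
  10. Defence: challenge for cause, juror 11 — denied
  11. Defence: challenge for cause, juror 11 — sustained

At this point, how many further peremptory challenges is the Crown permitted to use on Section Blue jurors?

Crown peremptories so far: #3, #2 — 2 of 4 used, 2 left overall.
Against Section Blue: #3, #2 — 2 used; per-section cap 3 leaves 1.
Binding limit: min(2, 1) = 1.

1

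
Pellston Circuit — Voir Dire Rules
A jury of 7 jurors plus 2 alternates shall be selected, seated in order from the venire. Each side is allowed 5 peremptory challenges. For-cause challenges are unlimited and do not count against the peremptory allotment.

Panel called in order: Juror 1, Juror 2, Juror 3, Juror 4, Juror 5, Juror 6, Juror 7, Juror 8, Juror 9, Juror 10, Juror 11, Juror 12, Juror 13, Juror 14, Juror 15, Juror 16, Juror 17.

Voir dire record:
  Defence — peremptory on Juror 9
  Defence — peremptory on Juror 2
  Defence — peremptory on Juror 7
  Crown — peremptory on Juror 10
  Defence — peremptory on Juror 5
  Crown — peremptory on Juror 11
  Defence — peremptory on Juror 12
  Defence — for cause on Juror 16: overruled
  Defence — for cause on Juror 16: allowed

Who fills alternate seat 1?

15

Removed: #2, #5, #7, #9, #10, #11, #12, #16.
Filling seats in venire order through position 8: #1, #3, #4, #6, #8, #13, #14, #15.
So alternate 1 is #15.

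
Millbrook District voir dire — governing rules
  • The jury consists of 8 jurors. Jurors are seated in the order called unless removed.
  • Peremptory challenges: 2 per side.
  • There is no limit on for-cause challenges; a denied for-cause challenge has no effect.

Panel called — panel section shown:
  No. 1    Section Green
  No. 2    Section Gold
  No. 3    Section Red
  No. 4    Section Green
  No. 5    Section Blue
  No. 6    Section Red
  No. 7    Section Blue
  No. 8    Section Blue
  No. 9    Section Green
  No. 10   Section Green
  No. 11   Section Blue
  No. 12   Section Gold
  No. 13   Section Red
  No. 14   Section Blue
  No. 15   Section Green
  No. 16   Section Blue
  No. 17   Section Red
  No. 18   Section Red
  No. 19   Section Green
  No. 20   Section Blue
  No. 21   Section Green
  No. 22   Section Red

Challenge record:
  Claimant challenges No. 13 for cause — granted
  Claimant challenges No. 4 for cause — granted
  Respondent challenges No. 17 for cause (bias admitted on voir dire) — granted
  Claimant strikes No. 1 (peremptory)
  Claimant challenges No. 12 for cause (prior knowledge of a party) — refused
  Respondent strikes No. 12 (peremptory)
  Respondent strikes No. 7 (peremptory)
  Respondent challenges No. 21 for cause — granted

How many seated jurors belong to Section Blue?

3

Removed: #1, #4, #7, #12, #13, #17, #21.
Seated jurors 1–8: #2, #3, #5, #6, #8, #9, #10, #11.
Of those, in Section Blue: #5, #8, #11 → 3.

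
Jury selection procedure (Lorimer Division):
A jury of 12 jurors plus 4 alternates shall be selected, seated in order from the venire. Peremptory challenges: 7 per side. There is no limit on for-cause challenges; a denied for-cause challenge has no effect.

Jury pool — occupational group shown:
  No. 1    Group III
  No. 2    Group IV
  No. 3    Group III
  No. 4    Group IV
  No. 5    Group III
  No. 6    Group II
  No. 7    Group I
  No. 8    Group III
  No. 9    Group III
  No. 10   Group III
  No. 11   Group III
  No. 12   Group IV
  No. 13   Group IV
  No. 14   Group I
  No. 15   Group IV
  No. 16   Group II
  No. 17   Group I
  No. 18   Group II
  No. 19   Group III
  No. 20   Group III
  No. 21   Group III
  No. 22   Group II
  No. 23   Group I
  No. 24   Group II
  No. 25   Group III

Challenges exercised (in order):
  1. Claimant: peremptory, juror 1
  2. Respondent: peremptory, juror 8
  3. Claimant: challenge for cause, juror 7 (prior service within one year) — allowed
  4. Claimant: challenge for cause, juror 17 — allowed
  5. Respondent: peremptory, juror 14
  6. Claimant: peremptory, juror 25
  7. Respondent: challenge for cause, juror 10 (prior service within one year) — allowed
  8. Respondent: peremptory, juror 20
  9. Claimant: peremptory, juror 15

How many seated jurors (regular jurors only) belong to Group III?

5

Removed: #1, #7, #8, #10, #14, #15, #17, #20, #25.
Seated jurors 1–12: #2, #3, #4, #5, #6, #9, #11, #12, #13, #16, #18, #19 (alternates #21, #22, #23, #24 not counted).
Of those, in Group III: #3, #5, #9, #11, #19 → 5.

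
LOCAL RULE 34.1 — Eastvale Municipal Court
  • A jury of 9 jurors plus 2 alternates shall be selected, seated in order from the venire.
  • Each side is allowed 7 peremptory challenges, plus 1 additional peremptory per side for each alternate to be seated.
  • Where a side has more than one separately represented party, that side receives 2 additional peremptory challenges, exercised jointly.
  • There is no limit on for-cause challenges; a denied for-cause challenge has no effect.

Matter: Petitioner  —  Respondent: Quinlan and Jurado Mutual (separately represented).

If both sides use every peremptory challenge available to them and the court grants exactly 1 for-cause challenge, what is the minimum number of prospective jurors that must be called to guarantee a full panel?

Seats to fill: 9 + 2 alternates = 11.
Peremptories — Petitioner: 7 + 1×2 = 9; Respondent: 7 + 1×2 + 2 = 11; total 20.
For-cause removals: 1.
Minimum venire: 11 + 20 + 1 = 32.

32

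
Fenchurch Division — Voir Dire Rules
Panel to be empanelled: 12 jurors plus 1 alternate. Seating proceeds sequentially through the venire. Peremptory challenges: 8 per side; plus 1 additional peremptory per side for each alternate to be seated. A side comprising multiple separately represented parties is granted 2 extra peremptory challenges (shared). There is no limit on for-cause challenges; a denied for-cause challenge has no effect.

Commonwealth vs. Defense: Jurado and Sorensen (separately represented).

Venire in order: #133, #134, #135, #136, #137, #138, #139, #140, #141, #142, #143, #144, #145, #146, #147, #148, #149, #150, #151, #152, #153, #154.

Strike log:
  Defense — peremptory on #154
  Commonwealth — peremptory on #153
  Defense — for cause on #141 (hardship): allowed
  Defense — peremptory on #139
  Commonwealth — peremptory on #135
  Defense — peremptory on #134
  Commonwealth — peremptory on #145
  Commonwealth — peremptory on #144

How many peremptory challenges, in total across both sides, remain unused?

13

Commonwealth allotment: 8 base + 1 × 1 alternate = 9. Defense allotment: 8 base + 1 × 1 alternate + 2 multi-party = 11.
Commonwealth peremptories used: #153, #135, #145, #144 — 4.
Defense peremptories used: #154, #139, #134 — 3 (the for-cause on #141 doesn't count).
Remaining: (9 − 4) + (11 − 3) = 13.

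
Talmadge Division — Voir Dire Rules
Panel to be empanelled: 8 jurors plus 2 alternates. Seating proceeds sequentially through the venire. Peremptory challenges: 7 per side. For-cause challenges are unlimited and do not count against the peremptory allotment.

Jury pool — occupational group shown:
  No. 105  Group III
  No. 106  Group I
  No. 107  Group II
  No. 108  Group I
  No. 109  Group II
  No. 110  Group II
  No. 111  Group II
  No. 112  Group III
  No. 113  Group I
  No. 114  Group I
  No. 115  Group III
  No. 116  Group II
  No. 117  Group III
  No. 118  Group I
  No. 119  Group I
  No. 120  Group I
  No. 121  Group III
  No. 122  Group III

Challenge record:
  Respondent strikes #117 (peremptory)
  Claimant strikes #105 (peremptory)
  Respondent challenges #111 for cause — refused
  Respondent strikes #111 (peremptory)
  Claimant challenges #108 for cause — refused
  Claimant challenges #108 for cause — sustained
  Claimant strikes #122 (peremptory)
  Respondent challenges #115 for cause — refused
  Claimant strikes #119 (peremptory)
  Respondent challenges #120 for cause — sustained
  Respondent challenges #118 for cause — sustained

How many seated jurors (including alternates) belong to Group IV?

0

Removed: #105, #108, #111, #117, #118, #119, #120, #122.
Seated (10 incl. alternates): #106, #107, #109, #110, #112, #113, #114, #115, #116, #121.
None of those are in Group IV → 0.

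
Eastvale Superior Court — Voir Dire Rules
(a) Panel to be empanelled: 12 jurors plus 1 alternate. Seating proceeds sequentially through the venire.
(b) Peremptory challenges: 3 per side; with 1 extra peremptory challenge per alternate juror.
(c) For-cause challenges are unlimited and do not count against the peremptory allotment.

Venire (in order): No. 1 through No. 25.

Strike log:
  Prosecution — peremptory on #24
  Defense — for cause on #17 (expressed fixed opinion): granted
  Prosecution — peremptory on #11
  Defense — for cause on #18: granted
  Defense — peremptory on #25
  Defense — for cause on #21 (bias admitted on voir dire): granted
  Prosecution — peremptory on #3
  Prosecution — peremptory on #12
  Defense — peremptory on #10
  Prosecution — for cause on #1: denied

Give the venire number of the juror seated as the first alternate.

19

Removed: #3, #10, #11, #12, #17, #18, #21, #24, #25. (#1 stays — for-cause denied.)
Seating in order: seats 1–12 → #1, #2, #4, #5, #6, #7, #8, #9, #13, #14, #15, #16; alternates → #19.
So alternate 1 is #19.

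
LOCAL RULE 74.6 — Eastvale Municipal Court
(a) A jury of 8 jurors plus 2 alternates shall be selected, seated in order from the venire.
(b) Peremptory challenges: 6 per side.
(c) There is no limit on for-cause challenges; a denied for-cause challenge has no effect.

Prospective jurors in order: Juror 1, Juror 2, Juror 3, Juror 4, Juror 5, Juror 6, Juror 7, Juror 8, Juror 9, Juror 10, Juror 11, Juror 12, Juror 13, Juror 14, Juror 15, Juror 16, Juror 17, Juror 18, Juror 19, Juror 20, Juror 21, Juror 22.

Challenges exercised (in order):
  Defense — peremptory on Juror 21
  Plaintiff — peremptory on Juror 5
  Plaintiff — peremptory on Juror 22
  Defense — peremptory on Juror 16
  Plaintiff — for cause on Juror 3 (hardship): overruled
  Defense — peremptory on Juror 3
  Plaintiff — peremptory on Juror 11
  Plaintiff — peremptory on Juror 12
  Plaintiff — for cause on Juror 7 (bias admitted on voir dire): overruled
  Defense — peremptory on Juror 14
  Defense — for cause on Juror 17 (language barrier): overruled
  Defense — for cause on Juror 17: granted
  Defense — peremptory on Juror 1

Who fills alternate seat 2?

Removed: #1, #3, #5, #11, #12, #14, #16, #17, #21, #22. (#7 stays — for-cause denied.)
Filling seats in venire order through position 10: #2, #4, #6, #7, #8, #9, #10, #13, #15, #18.
So alternate 2 is #18.

18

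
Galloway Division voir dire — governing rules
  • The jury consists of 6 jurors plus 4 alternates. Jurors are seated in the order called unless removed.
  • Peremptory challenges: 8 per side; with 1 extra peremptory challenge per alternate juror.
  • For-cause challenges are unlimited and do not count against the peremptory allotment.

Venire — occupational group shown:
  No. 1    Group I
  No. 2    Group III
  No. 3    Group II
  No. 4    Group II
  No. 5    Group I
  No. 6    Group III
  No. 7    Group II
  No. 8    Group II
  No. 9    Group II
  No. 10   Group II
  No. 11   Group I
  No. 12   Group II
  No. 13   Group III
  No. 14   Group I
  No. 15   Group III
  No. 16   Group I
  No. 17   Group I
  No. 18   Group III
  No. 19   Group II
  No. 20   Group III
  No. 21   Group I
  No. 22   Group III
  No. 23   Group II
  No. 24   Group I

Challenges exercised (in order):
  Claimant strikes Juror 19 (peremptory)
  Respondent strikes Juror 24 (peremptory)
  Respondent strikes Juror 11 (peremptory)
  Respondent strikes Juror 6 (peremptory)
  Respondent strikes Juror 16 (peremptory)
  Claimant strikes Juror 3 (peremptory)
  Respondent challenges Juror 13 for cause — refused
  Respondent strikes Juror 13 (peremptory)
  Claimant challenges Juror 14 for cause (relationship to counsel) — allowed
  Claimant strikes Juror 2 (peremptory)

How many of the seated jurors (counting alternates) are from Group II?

Removed: #2, #3, #6, #11, #13, #14, #16, #19, #24.
Seated (10 incl. alternates): #1, #4, #5, #7, #8, #9, #10, #12, #15, #17.
Of those, in Group II: #4, #7, #8, #9, #10, #12 → 6.

6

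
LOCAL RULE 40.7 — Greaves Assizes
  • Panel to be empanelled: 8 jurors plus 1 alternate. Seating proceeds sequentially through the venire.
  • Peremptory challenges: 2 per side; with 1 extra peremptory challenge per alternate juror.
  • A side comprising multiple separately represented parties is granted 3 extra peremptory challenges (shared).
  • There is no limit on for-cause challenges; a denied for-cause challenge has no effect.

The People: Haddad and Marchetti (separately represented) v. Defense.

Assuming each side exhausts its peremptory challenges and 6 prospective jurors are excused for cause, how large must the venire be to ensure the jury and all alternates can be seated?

24

Seats to fill: 8 + 1 alternates = 9.
Peremptories — The People: 2 + 1×1 + 3 = 6; Defense: 2 + 1×1 = 3; total 9.
For-cause removals: 6.
Minimum venire: 9 + 9 + 6 = 24.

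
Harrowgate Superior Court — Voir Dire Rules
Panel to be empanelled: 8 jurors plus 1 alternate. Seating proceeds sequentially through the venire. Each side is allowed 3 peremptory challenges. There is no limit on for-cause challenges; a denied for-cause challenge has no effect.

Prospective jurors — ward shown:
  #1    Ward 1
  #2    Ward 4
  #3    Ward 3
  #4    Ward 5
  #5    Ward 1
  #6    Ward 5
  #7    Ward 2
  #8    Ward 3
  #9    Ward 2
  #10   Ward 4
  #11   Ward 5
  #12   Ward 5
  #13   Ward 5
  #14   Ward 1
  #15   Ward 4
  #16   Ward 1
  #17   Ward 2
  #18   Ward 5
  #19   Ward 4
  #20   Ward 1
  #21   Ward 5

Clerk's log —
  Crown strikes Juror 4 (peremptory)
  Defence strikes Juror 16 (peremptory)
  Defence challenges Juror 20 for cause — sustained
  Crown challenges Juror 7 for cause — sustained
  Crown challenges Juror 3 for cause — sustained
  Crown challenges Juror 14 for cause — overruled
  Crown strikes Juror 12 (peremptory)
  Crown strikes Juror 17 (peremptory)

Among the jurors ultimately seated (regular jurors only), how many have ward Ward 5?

Removed: #3, #4, #7, #12, #16, #17, #20.
Seated jurors 1–8: #1, #2, #5, #6, #8, #9, #10, #11 (alternates #13 not counted).
Of those, in Ward 5: #6, #11 → 2.

2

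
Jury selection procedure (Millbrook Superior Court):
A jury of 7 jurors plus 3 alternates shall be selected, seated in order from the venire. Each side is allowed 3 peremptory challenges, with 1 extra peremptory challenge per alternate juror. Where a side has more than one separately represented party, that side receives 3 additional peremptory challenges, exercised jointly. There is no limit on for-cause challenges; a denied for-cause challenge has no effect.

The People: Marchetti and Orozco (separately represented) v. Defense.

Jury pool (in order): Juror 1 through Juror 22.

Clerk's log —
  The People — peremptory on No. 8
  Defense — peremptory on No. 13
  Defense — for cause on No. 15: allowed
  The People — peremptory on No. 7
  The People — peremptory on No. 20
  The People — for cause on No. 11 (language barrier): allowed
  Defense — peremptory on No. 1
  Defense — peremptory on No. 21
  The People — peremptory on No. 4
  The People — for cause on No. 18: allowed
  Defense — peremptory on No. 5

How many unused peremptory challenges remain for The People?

5

The People allotment: 3 base + 1 × 3 alternates + 3 multi-party = 9.
The People peremptories used: #8, #7, #20, #4 — 4 (for-cause on #11, #18 don't count).
Remaining: 9 − 4 = 5.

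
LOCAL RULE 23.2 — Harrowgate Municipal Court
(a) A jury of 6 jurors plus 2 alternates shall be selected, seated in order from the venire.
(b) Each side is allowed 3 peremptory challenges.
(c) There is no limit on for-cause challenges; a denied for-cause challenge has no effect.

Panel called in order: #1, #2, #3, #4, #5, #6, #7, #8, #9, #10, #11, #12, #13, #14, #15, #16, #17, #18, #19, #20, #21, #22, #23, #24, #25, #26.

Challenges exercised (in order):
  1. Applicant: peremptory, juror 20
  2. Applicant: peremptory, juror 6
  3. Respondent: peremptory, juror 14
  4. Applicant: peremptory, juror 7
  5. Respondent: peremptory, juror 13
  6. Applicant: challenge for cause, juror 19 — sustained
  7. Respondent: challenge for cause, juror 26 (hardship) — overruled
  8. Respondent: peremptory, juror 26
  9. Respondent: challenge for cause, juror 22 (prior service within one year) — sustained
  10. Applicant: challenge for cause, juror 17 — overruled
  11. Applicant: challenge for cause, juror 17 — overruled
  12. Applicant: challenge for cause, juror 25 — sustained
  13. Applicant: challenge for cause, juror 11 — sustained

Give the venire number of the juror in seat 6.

Removed: #6, #7, #11, #13, #14, #19, #20, #22, #25, #26. (#17 stays — for-cause denied.)
Seating in order: seats 1–6 → #1, #2, #3, #4, #5, #8; alternates → #9, #10.
So seat 6 is #8.

8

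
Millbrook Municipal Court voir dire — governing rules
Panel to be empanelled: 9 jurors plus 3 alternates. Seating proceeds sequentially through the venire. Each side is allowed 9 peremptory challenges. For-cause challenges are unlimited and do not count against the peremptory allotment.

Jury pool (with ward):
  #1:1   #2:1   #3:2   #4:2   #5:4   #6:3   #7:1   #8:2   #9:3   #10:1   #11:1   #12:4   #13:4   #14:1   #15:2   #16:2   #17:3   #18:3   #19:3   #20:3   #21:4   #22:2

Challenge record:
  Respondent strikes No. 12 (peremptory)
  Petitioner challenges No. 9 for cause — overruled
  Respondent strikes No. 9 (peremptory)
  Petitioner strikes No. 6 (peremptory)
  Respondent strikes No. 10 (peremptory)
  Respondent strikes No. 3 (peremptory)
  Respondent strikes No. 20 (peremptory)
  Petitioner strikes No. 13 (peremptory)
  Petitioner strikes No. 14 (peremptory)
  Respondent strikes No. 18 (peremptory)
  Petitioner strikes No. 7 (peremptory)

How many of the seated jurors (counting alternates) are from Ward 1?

Removed: #3, #6, #7, #9, #10, #12, #13, #14, #18, #20.
Seated (12 incl. alternates): #1, #2, #4, #5, #8, #11, #15, #16, #17, #19, #21, #22.
Of those, in Ward 1: #1, #2, #11 → 3.

3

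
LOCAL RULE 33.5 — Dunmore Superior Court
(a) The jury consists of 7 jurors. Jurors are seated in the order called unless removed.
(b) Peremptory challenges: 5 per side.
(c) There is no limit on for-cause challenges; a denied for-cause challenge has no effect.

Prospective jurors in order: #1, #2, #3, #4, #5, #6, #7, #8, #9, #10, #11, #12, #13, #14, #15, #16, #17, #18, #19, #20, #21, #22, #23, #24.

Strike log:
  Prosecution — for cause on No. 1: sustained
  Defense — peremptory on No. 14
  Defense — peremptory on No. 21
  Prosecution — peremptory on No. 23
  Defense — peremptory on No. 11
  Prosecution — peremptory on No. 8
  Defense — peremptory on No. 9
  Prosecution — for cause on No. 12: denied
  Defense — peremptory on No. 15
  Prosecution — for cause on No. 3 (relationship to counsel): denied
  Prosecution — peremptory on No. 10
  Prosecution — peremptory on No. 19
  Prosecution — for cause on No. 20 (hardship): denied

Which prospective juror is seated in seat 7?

Removed: #1, #8, #9, #10, #11, #14, #15, #19, #21, #23. (#3, #12, #20 stay — for-cause denied.)
Seating in order: seats 1–7 → #2, #3, #4, #5, #6, #7, #12.
So seat 7 is #12.

12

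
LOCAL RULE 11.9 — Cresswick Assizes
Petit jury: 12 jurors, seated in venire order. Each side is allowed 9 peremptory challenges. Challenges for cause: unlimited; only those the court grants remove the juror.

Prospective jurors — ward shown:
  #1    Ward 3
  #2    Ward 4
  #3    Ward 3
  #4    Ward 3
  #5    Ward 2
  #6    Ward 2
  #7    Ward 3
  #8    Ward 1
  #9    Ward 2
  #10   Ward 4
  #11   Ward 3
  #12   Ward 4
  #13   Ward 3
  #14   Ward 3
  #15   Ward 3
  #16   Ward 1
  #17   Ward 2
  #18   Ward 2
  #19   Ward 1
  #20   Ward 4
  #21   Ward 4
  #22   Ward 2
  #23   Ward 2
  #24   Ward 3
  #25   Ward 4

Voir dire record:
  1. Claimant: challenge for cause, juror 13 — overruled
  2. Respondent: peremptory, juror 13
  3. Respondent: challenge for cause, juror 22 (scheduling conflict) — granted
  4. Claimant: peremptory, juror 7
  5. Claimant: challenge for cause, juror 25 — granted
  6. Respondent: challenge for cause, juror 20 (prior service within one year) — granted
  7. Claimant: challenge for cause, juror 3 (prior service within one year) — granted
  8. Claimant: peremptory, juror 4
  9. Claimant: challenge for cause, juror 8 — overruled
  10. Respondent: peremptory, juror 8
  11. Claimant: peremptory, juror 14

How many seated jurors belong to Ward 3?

Removed: #3, #4, #7, #8, #13, #14, #20, #22, #25.
Seated jurors 1–12: #1, #2, #5, #6, #9, #10, #11, #12, #15, #16, #17, #18.
Of those, in Ward 3: #1, #11, #15 → 3.

3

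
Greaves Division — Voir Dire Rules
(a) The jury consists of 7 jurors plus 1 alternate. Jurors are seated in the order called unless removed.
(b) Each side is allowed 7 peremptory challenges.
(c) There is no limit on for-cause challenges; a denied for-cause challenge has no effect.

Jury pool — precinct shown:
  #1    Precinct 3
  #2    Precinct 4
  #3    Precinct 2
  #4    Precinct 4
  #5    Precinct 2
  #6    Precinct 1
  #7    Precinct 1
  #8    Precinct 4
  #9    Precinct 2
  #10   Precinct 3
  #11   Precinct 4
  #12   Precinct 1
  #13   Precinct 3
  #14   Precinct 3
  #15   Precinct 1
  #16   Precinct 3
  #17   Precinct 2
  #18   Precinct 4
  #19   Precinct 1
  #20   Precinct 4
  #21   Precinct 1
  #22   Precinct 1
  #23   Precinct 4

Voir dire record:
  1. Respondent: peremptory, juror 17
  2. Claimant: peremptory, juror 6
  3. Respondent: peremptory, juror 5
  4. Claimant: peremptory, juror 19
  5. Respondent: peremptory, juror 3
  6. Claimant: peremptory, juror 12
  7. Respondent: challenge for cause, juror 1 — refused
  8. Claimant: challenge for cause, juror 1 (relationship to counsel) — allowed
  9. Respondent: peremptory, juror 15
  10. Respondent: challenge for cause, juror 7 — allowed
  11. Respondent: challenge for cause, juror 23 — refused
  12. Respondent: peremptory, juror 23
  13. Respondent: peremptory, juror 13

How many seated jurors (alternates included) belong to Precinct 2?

1

Removed: #1, #3, #5, #6, #7, #12, #13, #15, #17, #19, #23.
Seated (8 incl. alternates): #2, #4, #8, #9, #10, #11, #14, #16.
Of those, in Precinct 2: #9 → 1.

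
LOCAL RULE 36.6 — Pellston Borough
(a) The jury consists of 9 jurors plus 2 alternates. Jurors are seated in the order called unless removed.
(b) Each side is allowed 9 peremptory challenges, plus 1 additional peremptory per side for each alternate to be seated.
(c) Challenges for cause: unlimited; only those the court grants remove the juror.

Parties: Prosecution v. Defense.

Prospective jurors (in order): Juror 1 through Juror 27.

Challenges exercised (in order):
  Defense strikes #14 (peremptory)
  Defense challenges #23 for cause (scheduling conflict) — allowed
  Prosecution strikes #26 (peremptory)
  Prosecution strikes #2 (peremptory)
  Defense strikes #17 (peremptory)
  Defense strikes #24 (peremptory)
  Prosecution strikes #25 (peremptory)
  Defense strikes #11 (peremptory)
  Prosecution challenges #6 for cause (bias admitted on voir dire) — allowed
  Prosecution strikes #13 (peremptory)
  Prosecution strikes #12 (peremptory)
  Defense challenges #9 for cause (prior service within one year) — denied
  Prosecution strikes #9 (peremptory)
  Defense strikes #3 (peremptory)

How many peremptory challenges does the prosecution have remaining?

Prosecution allotment: 9 base + 1 × 2 alternates = 11.
Prosecution peremptories used: #26, #2, #25, #13, #12, #9 — 6 (the for-cause on #6 doesn't count).
Remaining: 11 − 6 = 5.

5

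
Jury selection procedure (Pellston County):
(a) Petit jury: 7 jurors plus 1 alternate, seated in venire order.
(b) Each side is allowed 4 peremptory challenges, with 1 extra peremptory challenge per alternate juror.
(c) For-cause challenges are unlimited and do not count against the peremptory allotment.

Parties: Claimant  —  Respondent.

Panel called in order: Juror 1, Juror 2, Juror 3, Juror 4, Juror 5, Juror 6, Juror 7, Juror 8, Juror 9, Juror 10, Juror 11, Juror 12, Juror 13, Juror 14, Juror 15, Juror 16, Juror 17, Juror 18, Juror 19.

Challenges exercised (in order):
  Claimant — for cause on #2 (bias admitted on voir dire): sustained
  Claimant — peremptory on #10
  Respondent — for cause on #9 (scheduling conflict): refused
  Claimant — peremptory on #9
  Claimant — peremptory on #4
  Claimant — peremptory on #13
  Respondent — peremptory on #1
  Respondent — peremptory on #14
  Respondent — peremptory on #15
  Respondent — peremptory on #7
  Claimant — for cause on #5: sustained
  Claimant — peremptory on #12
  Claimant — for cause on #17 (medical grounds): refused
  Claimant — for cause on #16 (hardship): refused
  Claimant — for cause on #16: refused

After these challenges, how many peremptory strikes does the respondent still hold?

1

Respondent allotment: 4 base + 1 × 1 alternate = 5.
Respondent peremptories used: #1, #14, #15, #7 — 4 (the for-cause on #9 doesn't count).
Remaining: 5 − 4 = 1.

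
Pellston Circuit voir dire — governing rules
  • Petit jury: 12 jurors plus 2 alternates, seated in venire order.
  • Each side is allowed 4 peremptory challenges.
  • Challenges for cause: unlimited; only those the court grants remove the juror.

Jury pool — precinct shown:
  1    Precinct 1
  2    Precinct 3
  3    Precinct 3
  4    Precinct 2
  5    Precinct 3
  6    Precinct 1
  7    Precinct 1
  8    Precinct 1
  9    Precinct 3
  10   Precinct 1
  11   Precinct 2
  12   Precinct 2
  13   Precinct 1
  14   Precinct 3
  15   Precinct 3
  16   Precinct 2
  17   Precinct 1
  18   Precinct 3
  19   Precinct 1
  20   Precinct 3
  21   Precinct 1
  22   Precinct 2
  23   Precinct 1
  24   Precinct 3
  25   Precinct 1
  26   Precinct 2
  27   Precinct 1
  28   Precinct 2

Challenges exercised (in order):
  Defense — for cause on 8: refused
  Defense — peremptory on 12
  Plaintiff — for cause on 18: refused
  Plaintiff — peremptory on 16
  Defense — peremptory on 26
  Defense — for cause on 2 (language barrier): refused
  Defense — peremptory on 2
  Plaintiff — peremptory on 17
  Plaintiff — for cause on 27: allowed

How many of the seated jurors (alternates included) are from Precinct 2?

2

Removed: #2, #12, #16, #17, #26, #27.
Seated (14 incl. alternates): #1, #3, #4, #5, #6, #7, #8, #9, #10, #11, #13, #14, #15, #18.
Of those, in Precinct 2: #4, #11 → 2.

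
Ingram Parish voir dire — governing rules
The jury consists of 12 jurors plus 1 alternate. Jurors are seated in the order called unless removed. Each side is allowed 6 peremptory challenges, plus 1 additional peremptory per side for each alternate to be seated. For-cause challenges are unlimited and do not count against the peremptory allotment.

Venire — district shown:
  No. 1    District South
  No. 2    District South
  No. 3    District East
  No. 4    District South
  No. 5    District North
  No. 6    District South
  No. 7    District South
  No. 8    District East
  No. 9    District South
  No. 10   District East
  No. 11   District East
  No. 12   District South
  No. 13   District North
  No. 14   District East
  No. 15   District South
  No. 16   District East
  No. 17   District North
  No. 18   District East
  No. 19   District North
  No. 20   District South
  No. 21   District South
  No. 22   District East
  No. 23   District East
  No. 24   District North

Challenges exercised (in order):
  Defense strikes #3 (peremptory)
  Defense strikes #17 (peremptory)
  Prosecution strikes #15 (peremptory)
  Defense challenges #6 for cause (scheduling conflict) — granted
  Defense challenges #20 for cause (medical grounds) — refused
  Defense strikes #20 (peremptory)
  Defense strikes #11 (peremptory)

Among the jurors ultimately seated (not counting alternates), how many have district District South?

Removed: #3, #6, #11, #15, #17, #20.
Seated jurors 1–12: #1, #2, #4, #5, #7, #8, #9, #10, #12, #13, #14, #16 (alternates #18 not counted).
Of those, in District South: #1, #2, #4, #7, #9, #12 → 6.

6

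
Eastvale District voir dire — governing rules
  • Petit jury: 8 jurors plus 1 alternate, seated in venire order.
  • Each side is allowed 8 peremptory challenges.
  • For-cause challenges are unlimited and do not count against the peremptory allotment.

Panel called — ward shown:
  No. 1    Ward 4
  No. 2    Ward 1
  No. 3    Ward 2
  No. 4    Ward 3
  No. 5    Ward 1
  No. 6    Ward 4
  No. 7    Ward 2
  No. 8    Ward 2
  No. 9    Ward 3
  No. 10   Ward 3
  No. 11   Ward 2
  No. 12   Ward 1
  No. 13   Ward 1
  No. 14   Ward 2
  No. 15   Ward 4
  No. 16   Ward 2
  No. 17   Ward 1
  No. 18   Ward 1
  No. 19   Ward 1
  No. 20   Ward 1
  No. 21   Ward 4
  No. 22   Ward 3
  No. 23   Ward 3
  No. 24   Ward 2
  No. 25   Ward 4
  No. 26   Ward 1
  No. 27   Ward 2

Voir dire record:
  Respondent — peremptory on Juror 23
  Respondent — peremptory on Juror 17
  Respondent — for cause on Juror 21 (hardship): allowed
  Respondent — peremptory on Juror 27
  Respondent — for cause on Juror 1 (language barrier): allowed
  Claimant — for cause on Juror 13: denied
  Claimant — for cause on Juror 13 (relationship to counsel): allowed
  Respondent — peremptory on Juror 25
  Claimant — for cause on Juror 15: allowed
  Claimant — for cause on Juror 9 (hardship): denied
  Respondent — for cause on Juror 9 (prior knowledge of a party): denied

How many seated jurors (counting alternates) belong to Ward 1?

Removed: #1, #13, #15, #17, #21, #23, #25, #27.
Seated (9 incl. alternates): #2, #3, #4, #5, #6, #7, #8, #9, #10.
Of those, in Ward 1: #2, #5 → 2.

2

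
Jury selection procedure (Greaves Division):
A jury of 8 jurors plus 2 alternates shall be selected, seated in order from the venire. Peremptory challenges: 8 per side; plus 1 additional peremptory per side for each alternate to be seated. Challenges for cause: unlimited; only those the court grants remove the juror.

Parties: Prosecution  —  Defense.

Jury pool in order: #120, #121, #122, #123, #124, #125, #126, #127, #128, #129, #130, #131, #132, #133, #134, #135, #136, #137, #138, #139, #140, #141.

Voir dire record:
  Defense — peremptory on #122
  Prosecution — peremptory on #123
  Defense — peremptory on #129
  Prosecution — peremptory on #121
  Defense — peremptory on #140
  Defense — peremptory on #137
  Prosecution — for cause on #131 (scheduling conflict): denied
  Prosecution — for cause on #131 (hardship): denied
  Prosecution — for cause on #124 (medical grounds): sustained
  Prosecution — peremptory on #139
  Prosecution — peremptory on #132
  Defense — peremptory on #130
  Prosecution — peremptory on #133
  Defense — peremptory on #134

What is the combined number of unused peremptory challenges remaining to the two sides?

Prosecution allotment: 8 base + 1 × 2 alternates = 10. Defense allotment: 8 base + 1 × 2 alternates = 10.
Prosecution peremptories used: #123, #121, #139, #132, #133 — 5 (for-cause on #131, #131, #124 don't count).
Defense peremptories used: #122, #129, #140, #137, #130, #134 — 6.
Remaining: (10 − 5) + (10 − 6) = 9.

9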